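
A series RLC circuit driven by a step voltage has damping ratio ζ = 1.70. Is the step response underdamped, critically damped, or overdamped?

Since ζ = 1.70 > 1, the system is overdamped.

overdamped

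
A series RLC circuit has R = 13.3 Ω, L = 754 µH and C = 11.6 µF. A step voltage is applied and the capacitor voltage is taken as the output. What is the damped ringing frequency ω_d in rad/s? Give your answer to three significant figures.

For a series RLC circuit (capacitor voltage as output), ω_n = 1/√(LC) = 1/√(754 µH · 11.6 µF) = 10700 rad/s.
ζ = (R/2)·√(C/L) = (13.3/2)·√(11.6 µF/754 µH) = 0.825.
ω_d = 10700·√(1 − 0.825²) = 6050 rad/s.

ω_d ≈ 6050 rad/s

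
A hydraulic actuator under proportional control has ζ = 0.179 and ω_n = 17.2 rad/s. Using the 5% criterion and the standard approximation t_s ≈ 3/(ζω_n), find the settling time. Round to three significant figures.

t_s ≈ 3/(ζω_n) = 3/(0.179 × 17.2) = 0.974 s.

t_s ≈ 0.974 s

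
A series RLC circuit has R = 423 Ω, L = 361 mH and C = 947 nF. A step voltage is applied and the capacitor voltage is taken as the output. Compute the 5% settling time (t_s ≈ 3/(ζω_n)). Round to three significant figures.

t_s ≈ 0.00512 s

For a series RLC circuit (capacitor voltage as output), ω_n = 1/√(LC) = 1/√(361 mH · 947 nF) = 1710 rad/s.
ζ = (R/2)·√(C/L) = (423/2)·√(947 nF/361 mH) = 0.343.
t_s ≈ 3/(ζω_n) = 0.00512 s.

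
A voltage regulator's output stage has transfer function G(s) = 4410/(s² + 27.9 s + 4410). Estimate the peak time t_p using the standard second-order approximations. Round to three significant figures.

ω_n = √4410 = 66.4 rad/s; ζ = 27.9/(2·66.4) = 0.210.
The damped frequency ω_d = ω_n√(1−ζ²) = 64.9 rad/s. Then t_p = π/ω_d = 0.0484 s.

t_p ≈ 0.0484 s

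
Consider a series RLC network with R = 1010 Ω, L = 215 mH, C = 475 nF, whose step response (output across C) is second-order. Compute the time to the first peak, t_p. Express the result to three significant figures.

For a series RLC circuit (capacitor voltage as output), ω_n = 1/√(LC) = 1/√(215 mH · 475 nF) = 3130 rad/s.
ζ = (R/2)·√(C/L) = (1010/2)·√(475 nF/215 mH) = 0.751.
ω_d = 3130·√(1 − 0.751²) = 2070 rad/s. t_p = π/ω_d = 0.00152 s.

t_p ≈ 0.00152 s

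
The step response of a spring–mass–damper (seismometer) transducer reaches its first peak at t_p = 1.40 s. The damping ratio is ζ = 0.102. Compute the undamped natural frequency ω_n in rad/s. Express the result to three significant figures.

ω_n ≈ 2.26 rad/s

Peak time t_p = π/ω_d, so ω_d = π/t_p = π/1.40 = 2.24 rad/s.
ω_n = ω_d/√(1−ζ²) = 2.24/√0.990 = 2.26 rad/s.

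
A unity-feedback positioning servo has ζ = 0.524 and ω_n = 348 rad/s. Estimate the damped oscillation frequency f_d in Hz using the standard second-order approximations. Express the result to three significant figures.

f_d ≈ 47.2 Hz

ω_d = ω_n√(1−ζ²) = 348·√0.725 = 296 rad/s.
f_d = ω_d/(2π) = 47.2 Hz.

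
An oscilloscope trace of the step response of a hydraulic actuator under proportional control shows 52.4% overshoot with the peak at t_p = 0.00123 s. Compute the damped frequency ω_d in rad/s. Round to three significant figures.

t_p = π/ω_d, so ω_d = π/0.00123 = 2550 rad/s.

ω_d ≈ 2550 rad/s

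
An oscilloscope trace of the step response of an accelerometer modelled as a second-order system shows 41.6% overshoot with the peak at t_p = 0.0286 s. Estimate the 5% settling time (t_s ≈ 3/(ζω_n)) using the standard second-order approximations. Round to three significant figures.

t_s ≈ 0.0978 s

From the overshoot, ζ = −ln(OS)/√(π²+ln²(OS)) = 0.269.
t_p = π/ω_d ⇒ ω_d = 110 rad/s; then ω_n = ω_d/√(1−ζ²) = 114 rad/s.
t_s ≈ 3/(ζω_n) = 3/(0.269·114) = 0.0978 s.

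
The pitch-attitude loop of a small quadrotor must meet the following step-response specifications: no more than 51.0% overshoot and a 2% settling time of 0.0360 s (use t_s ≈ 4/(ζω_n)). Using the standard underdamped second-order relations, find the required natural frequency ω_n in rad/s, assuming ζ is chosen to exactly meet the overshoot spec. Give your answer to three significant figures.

ω_n ≈ 530 rad/s

ζ = −ln(OS)/√(π² + (ln OS)²). With OS = 0.510, ln OS = −0.6733 and ζ = 0.6733/3.213 = 0.210.
From t_s ≈ 4/(ζω_n): ω_n = 4/(ζ·t_s) = 4/(0.210·0.0360) = 530 rad/s.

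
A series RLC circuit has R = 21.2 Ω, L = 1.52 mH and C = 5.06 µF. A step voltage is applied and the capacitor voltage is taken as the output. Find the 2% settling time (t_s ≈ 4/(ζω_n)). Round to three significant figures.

t_s ≈ 0.000574 s

For a series RLC circuit (capacitor voltage as output), ω_n = 1/√(LC) = 1/√(1.52 mH · 5.06 µF) = 11400 rad/s.
ζ = (R/2)·√(C/L) = (21.2/2)·√(5.06 µF/1.52 mH) = 0.612.
t_s ≈ 4/(ζω_n) = 0.000574 s.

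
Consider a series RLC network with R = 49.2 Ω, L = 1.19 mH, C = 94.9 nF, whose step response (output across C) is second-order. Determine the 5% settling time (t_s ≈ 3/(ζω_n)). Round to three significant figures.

For a series RLC circuit (capacitor voltage as output), ω_n = 1/√(LC) = 1/√(1.19 mH · 94.9 nF) = 94100 rad/s.
ζ = (R/2)·√(C/L) = (49.2/2)·√(94.9 nF/1.19 mH) = 0.220.
t_s ≈ 3/(ζω_n) = 0.000145 s.

t_s ≈ 0.000145 s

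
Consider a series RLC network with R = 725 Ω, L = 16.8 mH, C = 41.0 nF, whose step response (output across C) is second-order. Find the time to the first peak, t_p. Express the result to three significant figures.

For a series RLC circuit (capacitor voltage as output), ω_n = 1/√(LC) = 1/√(16.8 mH · 41.0 nF) = 38100 rad/s.
ζ = (R/2)·√(C/L) = (725/2)·√(41.0 nF/16.8 mH) = 0.566.
ω_d = 38100·√(1 − 0.566²) = 31400 rad/s. t_p = π/ω_d = 0.000100 s.

t_p ≈ 0.000100 s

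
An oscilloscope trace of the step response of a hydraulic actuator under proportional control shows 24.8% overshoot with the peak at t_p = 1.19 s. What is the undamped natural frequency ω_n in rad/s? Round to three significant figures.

The overshoot fixes ζ = −ln(OS)/√(π²+ln²(OS)) = 0.406.
t_p = π/ω_d ⇒ ω_d = 2.64 rad/s; then ω_n = ω_d/√(1−ζ²) = 2.89 rad/s.

ω_n ≈ 2.89 rad/s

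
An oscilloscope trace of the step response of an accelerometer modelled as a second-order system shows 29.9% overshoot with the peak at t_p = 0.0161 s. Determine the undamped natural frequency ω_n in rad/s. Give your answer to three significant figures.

ω_n ≈ 209 rad/s

The overshoot fixes ζ = −ln(OS)/√(π²+ln²(OS)) = 0.359.
From t_p = π/ω_d, ω_d = π/0.0161 = 195 rad/s, so ω_n = ω_d/√(1−ζ²) = 209 rad/s.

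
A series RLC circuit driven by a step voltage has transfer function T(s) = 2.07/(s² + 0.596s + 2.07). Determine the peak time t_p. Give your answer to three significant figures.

t_p ≈ 2.23 s

Comparing the denominator to s² + 2ζω_n s + ω_n²: ω_n = √2.07 = 1.44 rad/s, and 2ζω_n = 0.596 so ζ = 0.596/(2·1.44) = 0.207.
ω_d = ω_n√(1−ζ²) = 1.41 rad/s. Then t_p = π/ω_d = 2.23 s.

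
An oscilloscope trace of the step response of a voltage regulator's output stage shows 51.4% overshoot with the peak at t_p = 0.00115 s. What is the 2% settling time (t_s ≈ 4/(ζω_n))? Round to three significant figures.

t_s ≈ 0.00691 s

From the overshoot, ζ = −ln(OS)/√(π²+ln²(OS)) = 0.207.
t_p = π/ω_d ⇒ ω_d = 2730 rad/s; then ω_n = ω_d/√(1−ζ²) = 2790 rad/s.
t_s ≈ 4/(ζω_n) = 4/(0.207·2790) = 0.00691 s.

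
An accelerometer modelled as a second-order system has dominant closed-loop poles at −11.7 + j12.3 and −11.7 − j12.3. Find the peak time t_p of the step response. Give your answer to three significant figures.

t_p = π/ω_d with ω_d = 12.3 (the imaginary part), so t_p = 0.255 s.

t_p ≈ 0.255 s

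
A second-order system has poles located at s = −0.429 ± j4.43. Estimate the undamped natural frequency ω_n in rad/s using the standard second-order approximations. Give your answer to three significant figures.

With σ = 0.429, ω_d = 4.43: ω_n = √(σ²+ω_d²) = 4.45 rad/s, ζ = σ/ω_n = 0.0964.

ω_n ≈ 4.45 rad/s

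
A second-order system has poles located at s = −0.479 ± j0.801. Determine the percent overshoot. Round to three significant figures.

With σ = 0.479, ω_d = 0.801: ω_n = √(σ²+ω_d²) = 0.933 rad/s, ζ = σ/ω_n = 0.513.
%OS = 100 e^{−πζ/√(1−ζ²)} with ζ = 0.513 gives 15.3%.

%OS ≈ 15.3%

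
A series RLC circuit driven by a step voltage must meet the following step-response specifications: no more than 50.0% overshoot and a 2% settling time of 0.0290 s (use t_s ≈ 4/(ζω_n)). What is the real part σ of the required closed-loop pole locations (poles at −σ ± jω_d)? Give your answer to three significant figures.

σ ≈ 138

The settling-time spec alone fixes σ = ζω_n = 4/t_s = 4/0.0290 = 138.
(Overshoot then fixes ζ = 0.215 and hence ω_d = σ·√(1−ζ²)/ζ = 625 rad/s.)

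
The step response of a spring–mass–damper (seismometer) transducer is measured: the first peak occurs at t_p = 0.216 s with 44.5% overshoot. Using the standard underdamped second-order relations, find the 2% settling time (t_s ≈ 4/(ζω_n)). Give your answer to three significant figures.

From the overshoot, ζ = −ln(OS)/√(π²+ln²(OS)) = 0.250.
From t_p = π/ω_d, ω_d = π/0.216 = 14.5 rad/s, so ω_n = ω_d/√(1−ζ²) = 15.0 rad/s.
t_s ≈ 4/(ζω_n) = 4/(0.250·15.0) = 1.07 s.

t_s ≈ 1.07 s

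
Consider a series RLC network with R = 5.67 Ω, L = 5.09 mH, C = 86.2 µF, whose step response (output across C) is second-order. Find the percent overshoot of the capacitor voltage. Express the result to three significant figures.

For a series RLC circuit (capacitor voltage as output), ω_n = 1/√(LC) = 1/√(5.09 mH · 86.2 µF) = 1510 rad/s.
ζ = (R/2)·√(C/L) = (5.67/2)·√(86.2 µF/5.09 mH) = 0.369.
Overshoot: exp(−π·0.369/√(1−0.369²)) = 0.287, i.e. 28.7%.

%OS ≈ 28.7%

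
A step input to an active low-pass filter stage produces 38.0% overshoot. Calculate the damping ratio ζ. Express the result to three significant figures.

ζ ≈ 0.294

From %OS = 100·exp(−πζ/√(1−ζ²)), invert to get ζ = −ln(OS)/√(π² + ln²(OS)) with OS = 0.380.
−ln 0.380 = 0.9676, so ζ = 0.9676/√(π² + 0.9362) = 0.294.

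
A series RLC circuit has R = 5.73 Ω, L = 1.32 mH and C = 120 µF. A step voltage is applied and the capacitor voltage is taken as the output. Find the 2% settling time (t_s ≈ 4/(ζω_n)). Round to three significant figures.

t_s ≈ 0.00184 s

For a series RLC circuit (capacitor voltage as output), ω_n = 1/√(LC) = 1/√(1.32 mH · 120 µF) = 2510 rad/s.
ζ = (R/2)·√(C/L) = (5.73/2)·√(120 µF/1.32 mH) = 0.864.
t_s ≈ 4/(ζω_n) = 0.00184 s.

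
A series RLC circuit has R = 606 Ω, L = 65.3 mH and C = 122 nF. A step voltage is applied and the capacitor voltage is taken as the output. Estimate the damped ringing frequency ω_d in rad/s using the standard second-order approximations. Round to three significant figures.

ω_d ≈ 10200 rad/s

For a series RLC circuit (capacitor voltage as output), ω_n = 1/√(LC) = 1/√(65.3 mH · 122 nF) = 11200 rad/s.
ζ = (R/2)·√(C/L) = (606/2)·√(122 nF/65.3 mH) = 0.414.
The damped frequency ω_d = ω_n√(1−ζ²) = 10200 rad/s.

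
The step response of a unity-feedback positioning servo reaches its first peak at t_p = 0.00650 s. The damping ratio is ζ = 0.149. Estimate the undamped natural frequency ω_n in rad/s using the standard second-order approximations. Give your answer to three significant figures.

ω_n ≈ 489 rad/s

Peak time t_p = π/ω_d, so ω_d = π/t_p = π/0.00650 = 483 rad/s.
ω_n = ω_d/√(1−ζ²) = 483/√0.978 = 489 rad/s.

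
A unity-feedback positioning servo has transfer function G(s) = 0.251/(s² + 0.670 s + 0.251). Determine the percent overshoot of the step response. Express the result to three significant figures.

Comparing the denominator to s² + 2ζω_n s + ω_n²: ω_n = √0.251 = 0.501 rad/s, and 2ζω_n = 0.670 so ζ = 0.670/(2·0.501) = 0.669.
Overshoot: exp(−π·0.669/√(1−0.669²)) = 0.0593, i.e. 5.93%.

%OS ≈ 5.93%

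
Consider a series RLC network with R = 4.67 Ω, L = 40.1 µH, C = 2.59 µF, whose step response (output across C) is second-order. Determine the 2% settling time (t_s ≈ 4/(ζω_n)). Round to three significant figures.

t_s ≈ 0.0000687 s

For a series RLC circuit (capacitor voltage as output), ω_n = 1/√(LC) = 1/√(40.1 µH · 2.59 µF) = 98100 rad/s.
ζ = (R/2)·√(C/L) = (4.67/2)·√(2.59 µF/40.1 µH) = 0.593.
t_s ≈ 4/(ζω_n) = 0.0000687 s.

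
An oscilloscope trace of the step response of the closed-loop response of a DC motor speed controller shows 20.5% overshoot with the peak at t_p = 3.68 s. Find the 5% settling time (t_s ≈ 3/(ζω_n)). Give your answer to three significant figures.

t_s ≈ 6.97 s

ζ from %OS: ζ = |ln 0.205|/√(π²+ln²0.205) = 0.450.
From t_p = π/ω_d, ω_d = π/3.68 = 0.854 rad/s, so ω_n = ω_d/√(1−ζ²) = 0.956 rad/s.
t_s ≈ 3/(ζω_n) = 3/(0.450·0.956) = 6.97 s.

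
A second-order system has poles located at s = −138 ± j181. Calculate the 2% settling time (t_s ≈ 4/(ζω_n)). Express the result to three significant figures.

For poles at −σ ± jω_d, ζω_n = σ = 138, so t_s ≈ 4/σ = 0.0290 s.

t_s ≈ 0.0290 s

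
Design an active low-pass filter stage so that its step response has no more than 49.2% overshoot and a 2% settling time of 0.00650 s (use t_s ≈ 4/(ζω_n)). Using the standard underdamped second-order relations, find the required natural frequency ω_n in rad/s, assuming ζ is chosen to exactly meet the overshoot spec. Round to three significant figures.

ω_n ≈ 2790 rad/s

ζ = −ln(OS)/√(π² + (ln OS)²). With OS = 0.492, ln OS = −0.7093 and ζ = 0.7093/3.221 = 0.220.
Then ω_n = 4/(ζ t_s) = 4/(0.220 × 0.00650) = 2790 rad/s.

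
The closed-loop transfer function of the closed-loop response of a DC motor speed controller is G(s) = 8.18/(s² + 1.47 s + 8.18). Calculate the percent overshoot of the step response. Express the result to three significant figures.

Comparing the denominator to s² + 2ζω_n s + ω_n²: ω_n = √8.18 = 2.86 rad/s, and 2ζω_n = 1.47 so ζ = 1.47/(2·2.86) = 0.257.
%OS = 100·exp(−πζ/√(1−ζ²)) = 43.4%.

%OS ≈ 43.4%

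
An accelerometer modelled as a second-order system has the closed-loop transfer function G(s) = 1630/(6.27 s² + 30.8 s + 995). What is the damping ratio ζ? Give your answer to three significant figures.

ζ ≈ 0.195

Dividing through by 6.27: denominator becomes s² + 4.912 s + 158.7.
So ω_n = √158.7 = 12.6 rad/s and ζ = 4.912/(2·12.6) = 0.195.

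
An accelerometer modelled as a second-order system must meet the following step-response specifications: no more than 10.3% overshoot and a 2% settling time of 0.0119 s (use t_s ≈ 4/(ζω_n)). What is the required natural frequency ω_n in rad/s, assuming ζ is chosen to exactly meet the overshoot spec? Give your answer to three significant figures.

ω_n ≈ 573 rad/s

Inverting the overshoot relation: ζ = |ln 0.103|/√(π² + ln²0.103) = 0.586.
From t_s ≈ 4/(ζω_n): ω_n = 4/(ζ·t_s) = 4/(0.586·0.0119) = 573 rad/s.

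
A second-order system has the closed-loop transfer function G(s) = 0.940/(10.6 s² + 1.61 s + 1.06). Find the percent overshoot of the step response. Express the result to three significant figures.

%OS ≈ 46.0%

Dividing through by 10.6: denominator becomes s² + 0.1519 s + 0.1000.
So ω_n = √0.1000 = 0.316 rad/s and ζ = 0.1519/(2·0.316) = 0.240.
%OS = 100 e^{−πζ/√(1−ζ²)} with ζ = 0.240 gives 46.0%.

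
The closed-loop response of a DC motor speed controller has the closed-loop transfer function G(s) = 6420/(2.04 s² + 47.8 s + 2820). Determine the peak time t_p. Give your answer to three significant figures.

t_p ≈ 0.0890 s

Dividing through by 2.04: denominator becomes s² + 23.43 s + 1382.
So ω_n = √1382 = 37.2 rad/s and ζ = 23.43/(2·37.2) = 0.315.
The damped frequency ω_d = ω_n√(1−ζ²) = 35.3 rad/s. t_p = π/ω_d = 0.0890 s.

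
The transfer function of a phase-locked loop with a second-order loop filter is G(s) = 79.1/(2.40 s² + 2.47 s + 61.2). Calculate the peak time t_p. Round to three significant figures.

Dividing through by 2.40: denominator becomes s² + 1.029 s + 25.50.
So ω_n = √25.50 = 5.05 rad/s and ζ = 1.029/(2·5.05) = 0.102.
ω_d = ω_n√(1−ζ²) = 5.02 rad/s. t_p = π/ω_d = 0.625 s.

t_p ≈ 0.625 s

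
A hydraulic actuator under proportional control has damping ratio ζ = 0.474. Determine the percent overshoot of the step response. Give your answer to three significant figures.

For an underdamped second-order system, %OS = 100·exp(−πζ/√(1−ζ²)).
πζ/√(1−ζ²) = π·0.474/√(1−0.225) = 1.691, so %OS = 100·e^(−1.691) = 18.4%.

%OS ≈ 18.4%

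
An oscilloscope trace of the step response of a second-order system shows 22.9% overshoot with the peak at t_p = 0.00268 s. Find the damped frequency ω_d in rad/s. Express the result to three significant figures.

t_p = π/ω_d, so ω_d = π/0.00268 = 1170 rad/s.

ω_d ≈ 1170 rad/s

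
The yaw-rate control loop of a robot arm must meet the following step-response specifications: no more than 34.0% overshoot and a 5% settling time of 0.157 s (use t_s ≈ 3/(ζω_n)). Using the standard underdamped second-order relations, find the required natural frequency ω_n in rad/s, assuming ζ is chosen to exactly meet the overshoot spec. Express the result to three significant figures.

ω_n ≈ 58.8 rad/s

Inverting the overshoot relation: ζ = |ln 0.340|/√(π² + ln²0.340) = 0.325.
From t_s ≈ 3/(ζω_n): ω_n = 3/(ζ·t_s) = 3/(0.325·0.157) = 58.8 rad/s.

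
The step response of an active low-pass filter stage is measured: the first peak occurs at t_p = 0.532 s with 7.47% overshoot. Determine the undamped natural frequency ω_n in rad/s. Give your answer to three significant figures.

ω_n ≈ 7.66 rad/s

From the overshoot, ζ = −ln(OS)/√(π²+ln²(OS)) = 0.637.
t_p = π/ω_d ⇒ ω_d = 5.91 rad/s; then ω_n = ω_d/√(1−ζ²) = 7.66 rad/s.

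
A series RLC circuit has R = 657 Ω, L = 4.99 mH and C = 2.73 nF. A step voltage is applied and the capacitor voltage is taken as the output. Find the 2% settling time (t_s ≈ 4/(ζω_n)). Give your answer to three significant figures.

For a series RLC circuit (capacitor voltage as output), ω_n = 1/√(LC) = 1/√(4.99 mH · 2.73 nF) = 271000 rad/s.
ζ = (R/2)·√(C/L) = (657/2)·√(2.73 nF/4.99 mH) = 0.243.
t_s ≈ 4/(ζω_n) = 0.0000608 s.

t_s ≈ 0.0000608 s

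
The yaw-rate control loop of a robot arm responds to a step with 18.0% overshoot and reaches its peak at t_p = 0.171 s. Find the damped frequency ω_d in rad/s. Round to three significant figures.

ω_d ≈ 18.4 rad/s

t_p = π/ω_d, so ω_d = π/0.171 = 18.4 rad/s.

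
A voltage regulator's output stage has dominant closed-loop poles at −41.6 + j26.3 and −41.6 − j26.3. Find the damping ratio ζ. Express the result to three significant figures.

ζ ≈ 0.845

|pole| = ω_n = √(41.6² + 26.3²) = 49.2 rad/s; ζ = cos θ = σ/ω_n = 0.845.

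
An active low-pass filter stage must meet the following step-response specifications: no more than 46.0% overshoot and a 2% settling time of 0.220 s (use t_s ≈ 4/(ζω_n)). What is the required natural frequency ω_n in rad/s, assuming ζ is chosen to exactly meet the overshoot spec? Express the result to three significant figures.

Inverting the overshoot relation: ζ = |ln 0.460|/√(π² + ln²0.460) = 0.240.
From t_s ≈ 4/(ζω_n): ω_n = 4/(ζ·t_s) = 4/(0.240·0.220) = 75.8 rad/s.

ω_n ≈ 75.8 rad/s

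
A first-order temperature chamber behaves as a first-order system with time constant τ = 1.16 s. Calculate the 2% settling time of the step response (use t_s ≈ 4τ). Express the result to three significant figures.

t_s ≈ 4τ = 4.64 s.

t_s ≈ 4.64 s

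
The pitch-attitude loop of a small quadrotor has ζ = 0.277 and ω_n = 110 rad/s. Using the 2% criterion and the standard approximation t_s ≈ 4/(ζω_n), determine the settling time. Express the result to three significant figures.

t_s ≈ 4/(ζω_n) = 4/(0.277 × 110) = 0.131 s.

t_s ≈ 0.131 s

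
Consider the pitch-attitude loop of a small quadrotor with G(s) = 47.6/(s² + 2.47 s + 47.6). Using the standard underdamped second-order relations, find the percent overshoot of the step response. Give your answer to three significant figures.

ω_n = √47.6 = 6.90 rad/s; ζ = 2.47/(2·6.90) = 0.179.
Overshoot: exp(−π·0.179/√(1−0.179²)) = 0.565, i.e. 56.5%.

%OS ≈ 56.5%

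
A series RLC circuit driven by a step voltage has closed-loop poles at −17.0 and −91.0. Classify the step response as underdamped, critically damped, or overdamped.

Since the poles are distinct, negative and real, the response is overdamped.

overdamped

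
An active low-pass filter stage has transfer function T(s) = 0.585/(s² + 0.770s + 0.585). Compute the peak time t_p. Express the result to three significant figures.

Comparing the denominator to s² + 2ζω_n s + ω_n²: ω_n = √0.585 = 0.765 rad/s, and 2ζω_n = 0.770 so ζ = 0.770/(2·0.765) = 0.503.
ω_d = ω_n√(1−ζ²) = 0.661 rad/s. Then t_p = π/ω_d = 4.75 s.

t_p ≈ 4.75 s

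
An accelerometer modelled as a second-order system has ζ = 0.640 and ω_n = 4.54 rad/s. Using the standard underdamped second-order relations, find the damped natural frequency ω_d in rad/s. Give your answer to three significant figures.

ω_d ≈ 3.49 rad/s

ω_d = ω_n√(1−ζ²) = 4.54·√0.590 = 3.49 rad/s.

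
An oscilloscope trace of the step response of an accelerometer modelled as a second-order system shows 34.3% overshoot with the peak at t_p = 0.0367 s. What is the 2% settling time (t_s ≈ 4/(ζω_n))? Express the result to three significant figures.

t_s ≈ 0.137 s

From the overshoot, ζ = −ln(OS)/√(π²+ln²(OS)) = 0.322.
t_p = π/ω_d ⇒ ω_d = 85.6 rad/s; then ω_n = ω_d/√(1−ζ²) = 90.4 rad/s.
t_s ≈ 4/(ζω_n) = 4/(0.322·90.4) = 0.137 s.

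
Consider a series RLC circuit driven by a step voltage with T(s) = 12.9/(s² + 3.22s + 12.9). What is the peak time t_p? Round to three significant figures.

Matching coefficients with s² + 2ζω_n s + ω_n² gives ω_n² = 12.9 ⇒ ω_n = 3.59 rad/s, and ζ = 3.22/(2ω_n) = 0.448.
ω_d = ω_n√(1−ζ²) = 3.21 rad/s. Then t_p = π/ω_d = 0.979 s.

t_p ≈ 0.979 s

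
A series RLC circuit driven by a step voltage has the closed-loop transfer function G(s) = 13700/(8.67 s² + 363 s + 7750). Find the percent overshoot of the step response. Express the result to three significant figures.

%OS ≈ 4.59%

Dividing through by 8.67: denominator becomes s² + 41.87 s + 893.9.
So ω_n = √893.9 = 29.9 rad/s and ζ = 41.87/(2·29.9) = 0.700.
Overshoot: exp(−π·0.700/√(1−0.700²)) = 0.0459, i.e. 4.59%.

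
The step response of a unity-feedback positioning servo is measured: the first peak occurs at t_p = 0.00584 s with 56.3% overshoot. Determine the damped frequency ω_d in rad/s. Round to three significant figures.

t_p = π/ω_d, so ω_d = π/0.00584 = 538 rad/s.

ω_d ≈ 538 rad/s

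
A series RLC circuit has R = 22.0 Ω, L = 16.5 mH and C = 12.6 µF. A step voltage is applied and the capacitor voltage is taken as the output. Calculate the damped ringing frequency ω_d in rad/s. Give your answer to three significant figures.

For a series RLC circuit (capacitor voltage as output), ω_n = 1/√(LC) = 1/√(16.5 mH · 12.6 µF) = 2190 rad/s.
ζ = (R/2)·√(C/L) = (22.0/2)·√(12.6 µF/16.5 mH) = 0.304.
The damped frequency ω_d = ω_n√(1−ζ²) = 2090 rad/s.

ω_d ≈ 2090 rad/s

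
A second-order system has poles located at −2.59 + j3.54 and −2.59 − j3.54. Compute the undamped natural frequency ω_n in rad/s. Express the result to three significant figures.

ω_n ≈ 4.39 rad/s

The poles are at −σ ± jω_d with σ = 2.59 and ω_d = 3.54, so ω_n = √(σ²+ω_d²) = 4.39 rad/s and ζ = σ/ω_n = 0.590.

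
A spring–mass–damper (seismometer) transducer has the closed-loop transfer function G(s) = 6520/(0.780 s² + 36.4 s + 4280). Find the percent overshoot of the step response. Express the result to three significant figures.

%OS ≈ 35.3%

Dividing through by 0.780: denominator becomes s² + 46.67 s + 5487.
So ω_n = √5487 = 74.1 rad/s and ζ = 46.67/(2·74.1) = 0.315.
Overshoot: exp(−π·0.315/√(1−0.315²)) = 0.353, i.e. 35.3%.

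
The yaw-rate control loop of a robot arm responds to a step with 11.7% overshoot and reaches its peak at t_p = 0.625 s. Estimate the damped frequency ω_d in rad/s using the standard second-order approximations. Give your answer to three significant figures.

ω_d ≈ 5.03 rad/s

t_p = π/ω_d, so ω_d = π/0.625 = 5.03 rad/s.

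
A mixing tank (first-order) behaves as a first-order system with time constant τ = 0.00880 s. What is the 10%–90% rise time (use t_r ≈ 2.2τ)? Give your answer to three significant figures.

t_r ≈ 2.2τ = 0.0194 s.

t_r ≈ 0.0194 s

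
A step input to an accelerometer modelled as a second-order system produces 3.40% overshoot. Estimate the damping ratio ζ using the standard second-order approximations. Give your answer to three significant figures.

ζ = −ln(OS)/√(π² + (ln OS)²). With OS = 0.0340, ln OS = −3.381 and ζ = 3.381/4.616 = 0.733.

ζ ≈ 0.733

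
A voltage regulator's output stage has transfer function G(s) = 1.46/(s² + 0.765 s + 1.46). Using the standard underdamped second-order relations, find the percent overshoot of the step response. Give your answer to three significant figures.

ω_n = √1.46 = 1.21 rad/s; ζ = 0.765/(2·1.21) = 0.317.
%OS = 100 e^{−πζ/√(1−ζ²)} with ζ = 0.317 gives 35.0%.

%OS ≈ 35.0%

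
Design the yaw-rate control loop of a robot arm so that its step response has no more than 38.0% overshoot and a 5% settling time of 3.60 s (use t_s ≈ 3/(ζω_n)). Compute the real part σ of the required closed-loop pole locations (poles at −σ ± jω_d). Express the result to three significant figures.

The settling-time spec alone fixes σ = ζω_n = 3/t_s = 3/3.60 = 0.833.
(Overshoot then fixes ζ = 0.294 and hence ω_d = σ·√(1−ζ²)/ζ = 2.71 rad/s.)

σ ≈ 0.833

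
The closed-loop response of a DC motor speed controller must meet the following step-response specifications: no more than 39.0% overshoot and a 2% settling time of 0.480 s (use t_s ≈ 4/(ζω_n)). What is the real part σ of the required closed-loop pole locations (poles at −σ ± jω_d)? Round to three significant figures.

The settling-time spec alone fixes σ = ζω_n = 4/t_s = 4/0.480 = 8.33.
(Overshoot then fixes ζ = 0.287 and hence ω_d = σ·√(1−ζ²)/ζ = 27.8 rad/s.)

σ ≈ 8.33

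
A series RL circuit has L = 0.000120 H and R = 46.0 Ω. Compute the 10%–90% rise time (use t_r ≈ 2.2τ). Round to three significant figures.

τ = L/R = 0.000120/46.0 = 0.00000261 s.
t_r ≈ 2.2τ = 0.00000574 s.

t_r ≈ 0.00000574 s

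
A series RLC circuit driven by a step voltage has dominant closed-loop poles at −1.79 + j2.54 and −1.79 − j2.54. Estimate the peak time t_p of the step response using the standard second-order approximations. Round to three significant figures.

t_p = π/ω_d with ω_d = 2.54 (the imaginary part), so t_p = 1.24 s.

t_p ≈ 1.24 s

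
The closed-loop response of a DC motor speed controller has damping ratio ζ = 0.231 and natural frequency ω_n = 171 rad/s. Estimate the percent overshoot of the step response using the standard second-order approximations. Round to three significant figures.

For an underdamped second-order system, %OS = 100·exp(−πζ/√(1−ζ²)).
πζ/√(1−ζ²) = π·0.231/√(1−0.0534) = 0.7459, so %OS = 100·e^(−0.7459) = 47.4%.

%OS ≈ 47.4%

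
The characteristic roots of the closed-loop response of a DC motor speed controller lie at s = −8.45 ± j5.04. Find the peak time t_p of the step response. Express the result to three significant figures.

t_p ≈ 0.623 s

t_p = π/ω_d with ω_d = 5.04 (the imaginary part), so t_p = 0.623 s.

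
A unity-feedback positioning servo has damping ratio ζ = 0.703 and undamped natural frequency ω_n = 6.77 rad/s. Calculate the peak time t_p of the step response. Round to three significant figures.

The damped frequency is ω_d = ω_n√(1−ζ²) = 6.77·√(1−0.494) = 4.81 rad/s.
Peak time t_p = π/ω_d = π/4.81 = 0.652 s.

t_p ≈ 0.652 s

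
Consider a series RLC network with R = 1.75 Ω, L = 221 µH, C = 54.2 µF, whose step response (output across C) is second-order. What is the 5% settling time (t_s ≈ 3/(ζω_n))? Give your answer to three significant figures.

For a series RLC circuit (capacitor voltage as output), ω_n = 1/√(LC) = 1/√(221 µH · 54.2 µF) = 9140 rad/s.
ζ = (R/2)·√(C/L) = (1.75/2)·√(54.2 µF/221 µH) = 0.433.
t_s ≈ 3/(ζω_n) = 0.000758 s.

t_s ≈ 0.000758 s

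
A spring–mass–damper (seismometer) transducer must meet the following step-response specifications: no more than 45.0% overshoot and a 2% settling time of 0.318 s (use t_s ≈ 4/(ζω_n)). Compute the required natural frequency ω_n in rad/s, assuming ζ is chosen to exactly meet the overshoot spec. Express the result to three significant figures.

ω_n ≈ 51.1 rad/s

Inverting the overshoot relation: ζ = |ln 0.450|/√(π² + ln²0.450) = 0.246.
From t_s ≈ 4/(ζω_n): ω_n = 4/(ζ·t_s) = 4/(0.246·0.318) = 51.1 rad/s.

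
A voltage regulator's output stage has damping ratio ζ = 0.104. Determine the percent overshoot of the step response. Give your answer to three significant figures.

For an underdamped second-order system, %OS = 100·exp(−πζ/√(1−ζ²)).
πζ/√(1−ζ²) = π·0.104/√(1−0.0108) = 0.3285, so %OS = 100·e^(−0.3285) = 72.0%.

%OS ≈ 72.0%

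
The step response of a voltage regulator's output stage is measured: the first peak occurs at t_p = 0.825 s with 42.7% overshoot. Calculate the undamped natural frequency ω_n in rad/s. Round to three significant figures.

ω_n ≈ 3.95 rad/s

From the overshoot, ζ = −ln(OS)/√(π²+ln²(OS)) = 0.261.
t_p = π/ω_d ⇒ ω_d = 3.81 rad/s; then ω_n = ω_d/√(1−ζ²) = 3.95 rad/s.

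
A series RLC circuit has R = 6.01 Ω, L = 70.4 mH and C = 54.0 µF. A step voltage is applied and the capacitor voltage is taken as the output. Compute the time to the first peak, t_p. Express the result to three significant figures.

For a series RLC circuit (capacitor voltage as output), ω_n = 1/√(LC) = 1/√(70.4 mH · 54.0 µF) = 513 rad/s.
ζ = (R/2)·√(C/L) = (6.01/2)·√(54.0 µF/70.4 mH) = 0.0832.
The damped frequency ω_d = ω_n√(1−ζ²) = 511 rad/s. t_p = π/ω_d = 0.00615 s.

t_p ≈ 0.00615 s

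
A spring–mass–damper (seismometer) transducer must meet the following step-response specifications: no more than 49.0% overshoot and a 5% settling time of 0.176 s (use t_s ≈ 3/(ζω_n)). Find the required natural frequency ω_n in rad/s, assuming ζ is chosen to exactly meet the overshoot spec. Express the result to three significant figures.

ζ = −ln(OS)/√(π² + (ln OS)²). With OS = 0.490, ln OS = −0.7133 and ζ = 0.7133/3.222 = 0.221.
Then ω_n = 3/(ζ t_s) = 3/(0.221 × 0.176) = 77.0 rad/s.

ω_n ≈ 77.0 rad/s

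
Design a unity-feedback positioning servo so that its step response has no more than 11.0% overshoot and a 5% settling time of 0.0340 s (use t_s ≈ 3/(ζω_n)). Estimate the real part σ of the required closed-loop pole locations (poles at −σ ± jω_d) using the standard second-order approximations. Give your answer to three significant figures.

σ ≈ 88.2

The settling-time spec alone fixes σ = ζω_n = 3/t_s = 3/0.0340 = 88.2.
(Overshoot then fixes ζ = 0.575 and hence ω_d = σ·√(1−ζ²)/ζ = 126 rad/s.)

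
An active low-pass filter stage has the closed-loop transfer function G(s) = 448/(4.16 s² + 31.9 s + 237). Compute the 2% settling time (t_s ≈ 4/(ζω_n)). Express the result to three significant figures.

t_s ≈ 1.04 s

Dividing through by 4.16: denominator becomes s² + 7.668 s + 56.97.
So ω_n = √56.97 = 7.55 rad/s and ζ = 7.668/(2·7.55) = 0.508.
t_s ≈ 4/(ζω_n) = 1.04 s.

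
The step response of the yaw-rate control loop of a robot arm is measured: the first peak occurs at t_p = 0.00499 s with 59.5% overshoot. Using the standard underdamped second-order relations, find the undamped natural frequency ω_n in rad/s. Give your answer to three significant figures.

From the overshoot, ζ = −ln(OS)/√(π²+ln²(OS)) = 0.163.
From t_p = π/ω_d, ω_d = π/0.00499 = 630 rad/s, so ω_n = ω_d/√(1−ζ²) = 638 rad/s.

ω_n ≈ 638 rad/s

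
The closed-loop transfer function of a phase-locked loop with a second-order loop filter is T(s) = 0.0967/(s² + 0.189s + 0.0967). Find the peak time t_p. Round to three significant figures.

t_p ≈ 10.6 s

Comparing the denominator to s² + 2ζω_n s + ω_n²: ω_n = √0.0967 = 0.311 rad/s, and 2ζω_n = 0.189 so ζ = 0.189/(2·0.311) = 0.304.
The damped frequency ω_d = ω_n√(1−ζ²) = 0.296 rad/s. Then t_p = π/ω_d = 10.6 s.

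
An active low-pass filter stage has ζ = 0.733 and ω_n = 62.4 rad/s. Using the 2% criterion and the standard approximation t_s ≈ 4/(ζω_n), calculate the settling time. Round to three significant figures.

t_s ≈ 4/(ζω_n) = 4/(0.733 × 62.4) = 0.0875 s.

t_s ≈ 0.0875 s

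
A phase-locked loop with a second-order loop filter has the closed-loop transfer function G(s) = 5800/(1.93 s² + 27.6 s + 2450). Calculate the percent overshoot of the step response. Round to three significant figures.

%OS ≈ 52.5%

Dividing through by 1.93: denominator becomes s² + 14.30 s + 1269.
So ω_n = √1269 = 35.6 rad/s and ζ = 14.30/(2·35.6) = 0.201.
Overshoot: exp(−π·0.201/√(1−0.201²)) = 0.525, i.e. 52.5%.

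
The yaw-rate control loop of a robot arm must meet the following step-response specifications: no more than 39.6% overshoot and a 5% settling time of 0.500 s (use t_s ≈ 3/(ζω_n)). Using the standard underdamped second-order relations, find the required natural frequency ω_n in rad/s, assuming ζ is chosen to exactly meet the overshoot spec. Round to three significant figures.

From %OS = 100·exp(−πζ/√(1−ζ²)), invert to get ζ = −ln(OS)/√(π² + ln²(OS)) with OS = 0.396.
−ln 0.396 = 0.9263, so ζ = 0.9263/√(π² + 0.8581) = 0.283.
From t_s ≈ 3/(ζω_n): ω_n = 3/(ζ·t_s) = 3/(0.283·0.500) = 21.2 rad/s.

ω_n ≈ 21.2 rad/s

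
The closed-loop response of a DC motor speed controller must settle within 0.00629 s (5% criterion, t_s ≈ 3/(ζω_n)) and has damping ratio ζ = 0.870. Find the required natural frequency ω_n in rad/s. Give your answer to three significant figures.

ω_n ≈ 548 rad/s

Rearranging t_s ≈ 3/(ζω_n) gives ω_n = 3/(ζ·t_s) = 3/(0.870 × 0.00629) = 548 rad/s.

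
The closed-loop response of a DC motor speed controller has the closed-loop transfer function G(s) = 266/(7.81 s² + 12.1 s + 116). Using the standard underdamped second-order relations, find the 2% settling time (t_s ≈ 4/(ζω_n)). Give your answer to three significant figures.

Dividing through by 7.81: denominator becomes s² + 1.549 s + 14.85.
So ω_n = √14.85 = 3.85 rad/s and ζ = 1.549/(2·3.85) = 0.201.
t_s ≈ 4/(ζω_n) = 5.16 s.

t_s ≈ 5.16 s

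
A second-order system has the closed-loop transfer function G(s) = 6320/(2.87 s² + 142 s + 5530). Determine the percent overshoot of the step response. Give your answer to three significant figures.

Dividing through by 2.87: denominator becomes s² + 49.48 s + 1927.
So ω_n = √1927 = 43.9 rad/s and ζ = 49.48/(2·43.9) = 0.564.
%OS = 100·exp(−πζ/√(1−ζ²)) = 11.7%.

%OS ≈ 11.7%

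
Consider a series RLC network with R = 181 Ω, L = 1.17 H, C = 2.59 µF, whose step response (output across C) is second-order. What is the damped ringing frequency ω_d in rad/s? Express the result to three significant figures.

ω_d ≈ 569 rad/s

For a series RLC circuit (capacitor voltage as output), ω_n = 1/√(LC) = 1/√(1.17 H · 2.59 µF) = 574 rad/s.
ζ = (R/2)·√(C/L) = (181/2)·√(2.59 µF/1.17 H) = 0.135.
ω_d = 574·√(1 − 0.135²) = 569 rad/s.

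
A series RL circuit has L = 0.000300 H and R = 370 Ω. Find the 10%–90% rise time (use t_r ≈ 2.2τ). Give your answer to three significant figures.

t_r ≈ 0.00000178 s

τ = L/R = 0.000300/370 = 0.000000811 s.
t_r ≈ 2.2τ = 0.00000178 s.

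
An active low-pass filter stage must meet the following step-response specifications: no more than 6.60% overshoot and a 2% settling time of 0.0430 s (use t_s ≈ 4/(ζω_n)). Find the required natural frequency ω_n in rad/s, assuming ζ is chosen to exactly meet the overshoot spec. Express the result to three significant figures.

ω_n ≈ 142 rad/s

ζ = −ln(OS)/√(π² + (ln OS)²). With OS = 0.0660, ln OS = −2.718 and ζ = 2.718/4.154 = 0.654.
From t_s ≈ 4/(ζω_n): ω_n = 4/(ζ·t_s) = 4/(0.654·0.0430) = 142 rad/s.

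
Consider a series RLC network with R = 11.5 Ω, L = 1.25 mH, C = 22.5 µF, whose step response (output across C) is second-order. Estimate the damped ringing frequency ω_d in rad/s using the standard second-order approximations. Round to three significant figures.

ω_d ≈ 3790 rad/s

For a series RLC circuit (capacitor voltage as output), ω_n = 1/√(LC) = 1/√(1.25 mH · 22.5 µF) = 5960 rad/s.
ζ = (R/2)·√(C/L) = (11.5/2)·√(22.5 µF/1.25 mH) = 0.771.
ω_d = ω_n√(1−ζ²) = 3790 rad/s.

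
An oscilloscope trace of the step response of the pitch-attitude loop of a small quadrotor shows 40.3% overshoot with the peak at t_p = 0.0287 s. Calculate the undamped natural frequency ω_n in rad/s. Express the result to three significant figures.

ω_n ≈ 114 rad/s

The overshoot fixes ζ = −ln(OS)/√(π²+ln²(OS)) = 0.278.
t_p = π/ω_d ⇒ ω_d = 109 rad/s; then ω_n = ω_d/√(1−ζ²) = 114 rad/s.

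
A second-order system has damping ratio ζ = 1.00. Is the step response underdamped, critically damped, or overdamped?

critically damped

Since ζ = 1, the system is critically damped.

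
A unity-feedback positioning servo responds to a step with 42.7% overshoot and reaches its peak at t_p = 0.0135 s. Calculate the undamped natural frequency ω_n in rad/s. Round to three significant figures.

ζ from %OS: ζ = |ln 0.427|/√(π²+ln²0.427) = 0.261.
t_p = π/ω_d ⇒ ω_d = 233 rad/s; then ω_n = ω_d/√(1−ζ²) = 241 rad/s.

ω_n ≈ 241 rad/s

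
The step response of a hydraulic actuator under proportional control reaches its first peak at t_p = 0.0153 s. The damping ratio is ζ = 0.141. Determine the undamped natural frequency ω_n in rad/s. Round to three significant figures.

ω_n ≈ 207 rad/s

Peak time t_p = π/ω_d, so ω_d = π/t_p = π/0.0153 = 205 rad/s.
ω_n = ω_d/√(1−ζ²) = 205/√0.980 = 207 rad/s.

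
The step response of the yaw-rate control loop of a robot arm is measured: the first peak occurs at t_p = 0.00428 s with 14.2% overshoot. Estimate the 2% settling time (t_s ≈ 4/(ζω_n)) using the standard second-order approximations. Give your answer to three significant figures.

t_s ≈ 0.00877 s

ζ from %OS: ζ = |ln 0.142|/√(π²+ln²0.142) = 0.528.
t_p = π/ω_d ⇒ ω_d = 734 rad/s; then ω_n = ω_d/√(1−ζ²) = 864 rad/s.
t_s ≈ 4/(ζω_n) = 4/(0.528·864) = 0.00877 s.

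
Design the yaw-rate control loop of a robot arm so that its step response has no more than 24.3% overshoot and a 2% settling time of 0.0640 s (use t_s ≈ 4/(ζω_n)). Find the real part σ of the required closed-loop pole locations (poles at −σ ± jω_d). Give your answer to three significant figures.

The settling-time spec alone fixes σ = ζω_n = 4/t_s = 4/0.0640 = 62.5.
(Overshoot then fixes ζ = 0.411 and hence ω_d = σ·√(1−ζ²)/ζ = 139 rad/s.)

σ ≈ 62.5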